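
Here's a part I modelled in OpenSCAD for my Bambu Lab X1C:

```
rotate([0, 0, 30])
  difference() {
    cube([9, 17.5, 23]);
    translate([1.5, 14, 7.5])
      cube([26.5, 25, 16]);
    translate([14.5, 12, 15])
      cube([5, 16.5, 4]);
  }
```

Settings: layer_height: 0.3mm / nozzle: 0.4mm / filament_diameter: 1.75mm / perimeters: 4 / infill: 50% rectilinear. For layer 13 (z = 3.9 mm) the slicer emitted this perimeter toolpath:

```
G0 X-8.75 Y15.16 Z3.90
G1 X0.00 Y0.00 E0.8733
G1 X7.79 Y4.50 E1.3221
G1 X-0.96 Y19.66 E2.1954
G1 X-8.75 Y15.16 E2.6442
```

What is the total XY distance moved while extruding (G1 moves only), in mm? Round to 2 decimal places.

53.00 mm

Sum the Euclidean lengths of each G1 segment: total = 53.00 mm.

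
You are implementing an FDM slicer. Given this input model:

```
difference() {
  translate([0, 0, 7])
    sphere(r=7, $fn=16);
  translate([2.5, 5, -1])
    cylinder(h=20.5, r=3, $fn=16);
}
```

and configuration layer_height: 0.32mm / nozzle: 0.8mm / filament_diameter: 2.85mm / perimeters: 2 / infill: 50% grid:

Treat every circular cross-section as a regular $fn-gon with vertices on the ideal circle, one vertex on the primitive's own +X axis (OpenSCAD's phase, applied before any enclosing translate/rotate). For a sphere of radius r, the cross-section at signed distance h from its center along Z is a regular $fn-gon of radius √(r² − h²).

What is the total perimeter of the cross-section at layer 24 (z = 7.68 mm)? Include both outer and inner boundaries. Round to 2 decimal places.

At z = 7.68 mm: the sphere: section is a regular 16-gon, circumradius = √(r²−h²) = √(7²−0.68²) = 6.967 (perimeter = 2·16·6.967·sin(180°/16) = 43.49 mm); the r=3 cylinder at (2.5, 5) gives a regular 16-gon of circumradius 3 (constant along its height) (perimeter = 2·16·3.000·sin(180°/16) = 18.73 mm); Subtracting the remaining from the first: starting from the r=7 sphere, the r=3 cylinder at (2.5, 5) partially overlaps it — only the 20.08 mm² overlap (of its 27.55 mm²) is removed, clipping the outline — boundary = 48.26 mm. Overall, the cross-section is a single solid region. Total boundary length (outer) = 48.26 mm.

48.26 mm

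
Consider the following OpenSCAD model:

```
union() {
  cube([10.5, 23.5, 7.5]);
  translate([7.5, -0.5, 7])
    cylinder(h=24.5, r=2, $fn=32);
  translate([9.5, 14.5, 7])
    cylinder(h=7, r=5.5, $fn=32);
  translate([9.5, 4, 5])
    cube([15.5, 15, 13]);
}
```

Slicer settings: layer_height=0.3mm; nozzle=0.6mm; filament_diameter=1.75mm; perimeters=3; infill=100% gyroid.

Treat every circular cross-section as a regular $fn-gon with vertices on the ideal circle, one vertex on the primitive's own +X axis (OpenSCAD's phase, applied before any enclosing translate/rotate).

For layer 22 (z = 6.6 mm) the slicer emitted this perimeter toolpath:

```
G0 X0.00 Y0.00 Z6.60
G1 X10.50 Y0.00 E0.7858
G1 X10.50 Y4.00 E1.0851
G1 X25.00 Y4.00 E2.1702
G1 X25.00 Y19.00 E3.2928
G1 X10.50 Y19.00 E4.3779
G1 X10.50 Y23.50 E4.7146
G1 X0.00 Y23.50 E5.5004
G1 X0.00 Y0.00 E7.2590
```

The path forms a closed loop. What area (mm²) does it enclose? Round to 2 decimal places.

464.25 mm²

Apply the shoelace formula to the sequence of (X, Y) vertices; enclosed area = 464.25 mm².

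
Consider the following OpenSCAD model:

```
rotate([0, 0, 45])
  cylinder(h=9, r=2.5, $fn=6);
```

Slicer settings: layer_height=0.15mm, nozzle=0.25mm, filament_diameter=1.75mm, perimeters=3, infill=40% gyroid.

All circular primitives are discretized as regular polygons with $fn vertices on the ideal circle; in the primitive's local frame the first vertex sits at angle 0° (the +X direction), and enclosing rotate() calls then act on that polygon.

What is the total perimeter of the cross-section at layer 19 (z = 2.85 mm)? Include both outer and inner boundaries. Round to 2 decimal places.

15.00 mm

At z = 2.85 mm: the r=2.5 cylinder gives a regular 6-gon of circumradius 2.5 (constant along its height) (perimeter = 2·6·2.500·sin(180°/6) = 15.00 mm); (rotated 45° about Z; rotation is an isometry so areas/perimeters/island counts are preserved). Overall, the cross-section is a single solid region. Total boundary length (outer) = 15.00 mm.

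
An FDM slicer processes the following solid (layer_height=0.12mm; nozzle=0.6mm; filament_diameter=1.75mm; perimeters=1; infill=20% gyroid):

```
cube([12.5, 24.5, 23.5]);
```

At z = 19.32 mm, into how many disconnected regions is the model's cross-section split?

At z = 19.32 mm: the cube is present — its section is the full 12.5×24.5 rectangle. The result has 1 disconnected region.

1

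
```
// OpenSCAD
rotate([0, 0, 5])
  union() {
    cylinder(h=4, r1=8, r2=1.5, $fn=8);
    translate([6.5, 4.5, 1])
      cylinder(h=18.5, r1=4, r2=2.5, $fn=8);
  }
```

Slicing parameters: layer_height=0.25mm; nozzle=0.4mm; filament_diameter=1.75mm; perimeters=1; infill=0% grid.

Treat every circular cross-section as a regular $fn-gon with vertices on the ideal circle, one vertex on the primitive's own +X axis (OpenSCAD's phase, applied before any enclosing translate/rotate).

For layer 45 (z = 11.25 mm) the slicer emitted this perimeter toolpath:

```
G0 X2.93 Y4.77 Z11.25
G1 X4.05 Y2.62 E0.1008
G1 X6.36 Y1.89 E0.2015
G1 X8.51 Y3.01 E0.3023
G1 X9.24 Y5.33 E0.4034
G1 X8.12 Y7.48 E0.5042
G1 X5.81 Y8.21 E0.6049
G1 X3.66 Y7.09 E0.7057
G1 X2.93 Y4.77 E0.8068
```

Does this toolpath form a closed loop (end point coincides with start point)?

Start point (G0): (2.93, 4.77). End point (last G1): the path returns to the start — closed.

yes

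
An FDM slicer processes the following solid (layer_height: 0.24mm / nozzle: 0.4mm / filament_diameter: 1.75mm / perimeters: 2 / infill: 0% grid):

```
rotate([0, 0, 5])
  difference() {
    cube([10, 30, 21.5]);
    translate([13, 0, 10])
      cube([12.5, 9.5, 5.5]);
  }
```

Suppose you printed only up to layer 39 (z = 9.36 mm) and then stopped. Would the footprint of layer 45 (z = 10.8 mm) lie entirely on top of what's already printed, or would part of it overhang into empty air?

Compare the two slices. At z = 9.36: the cube is present — its section is the full 10×30 rectangle (area 300.00 mm²); the cube at (13, 0) is absent (z outside [10, 15.5]); Taking the first minus the rest: none of the subtracted shapes is present at this height, so the 10×30 cube is unchanged — area = 300.00 mm²; (rotated 5° about Z; rotation is an isometry so areas/perimeters/island counts are preserved). At z = 10.8: the cube is present — its section is the full 10×30 rectangle (area 300.00 mm²); the cube at (13, 0) (footprint 12.5×9.5) is included at this height (area 118.75 mm²); Subtracting the remaining from the first: starting from the 10×30 cube (300.00 mm²), the 12.5×9.5 cube at (13, 0) misses the remaining region (no effect) — area = 300.00 mm²; (rotated 5° about Z; rotation is an isometry so areas/perimeters/island counts are preserved). Checking containment: the cross-section at z = 10.8 is a subset of the cross-section at z = 9.36.

entirely on top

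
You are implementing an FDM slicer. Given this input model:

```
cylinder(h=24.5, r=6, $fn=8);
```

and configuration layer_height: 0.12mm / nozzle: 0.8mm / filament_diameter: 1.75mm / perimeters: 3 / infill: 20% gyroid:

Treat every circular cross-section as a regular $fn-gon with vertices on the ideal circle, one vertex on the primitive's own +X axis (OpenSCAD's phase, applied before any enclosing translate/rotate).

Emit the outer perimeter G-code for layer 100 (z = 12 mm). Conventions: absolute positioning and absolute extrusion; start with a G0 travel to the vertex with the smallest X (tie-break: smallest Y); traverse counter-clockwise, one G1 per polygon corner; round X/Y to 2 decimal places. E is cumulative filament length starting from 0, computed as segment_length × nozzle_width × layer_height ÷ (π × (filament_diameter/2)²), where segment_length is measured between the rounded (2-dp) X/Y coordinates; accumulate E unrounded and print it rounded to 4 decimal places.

G0 X-6.00 Y0.00 Z12.00
G1 X-4.24 Y-4.24 E0.1832
G1 X0.00 Y-6.00 E0.3665
G1 X4.24 Y-4.24 E0.5497
G1 X6.00 Y0.00 E0.7329
G1 X4.24 Y4.24 E0.9161
G1 X0.00 Y6.00 E1.0994
G1 X-4.24 Y4.24 E1.2826
G1 X-6.00 Y0.00 E1.4658

At z = 12 mm: the r=6 cylinder contributes a regular 8-gon of circumradius 6. The outline is a single polygon with 8 vertices. Extrusion per mm of travel: 0.8 × 0.12 / (π × 0.875²) = 0.039912. Accumulating E over each segment gives final E = 1.4658.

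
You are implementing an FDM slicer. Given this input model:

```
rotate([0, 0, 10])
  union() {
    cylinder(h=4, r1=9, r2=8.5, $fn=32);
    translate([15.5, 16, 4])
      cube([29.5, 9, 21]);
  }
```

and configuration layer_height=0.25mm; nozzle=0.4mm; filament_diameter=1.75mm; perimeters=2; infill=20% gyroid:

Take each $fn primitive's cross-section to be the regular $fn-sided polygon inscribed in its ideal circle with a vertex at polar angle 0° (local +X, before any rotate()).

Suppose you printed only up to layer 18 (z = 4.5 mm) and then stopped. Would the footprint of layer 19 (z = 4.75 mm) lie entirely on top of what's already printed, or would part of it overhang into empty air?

entirely on top

Compare the two slices. At z = 4.5: the cone is not intersected at this z (z outside [0, 4]); the 29.5×9 cube at (15.5, 16) contributes its full rectangle (area 265.50 mm²); Taking the union: only the 29.5×9 cube at (15.5, 16) is present, so the union is just that shape — area = 265.50 mm²; (rotated 10° about Z; rotation is an isometry so areas/perimeters/island counts are preserved). At z = 4.75: the cone is absent (z outside [0, 4]); the cube at (15.5, 16) is present — its section is the full 29.5×9 rectangle (area 265.50 mm²); Taking the union: only the 29.5×9 cube at (15.5, 16) is present, so the union is just that shape — area = 265.50 mm²; (rotated 10° about Z; rotation is an isometry so areas/perimeters/island counts are preserved). Checking containment: the cross-section at z = 4.75 is a subset of the cross-section at z = 4.5.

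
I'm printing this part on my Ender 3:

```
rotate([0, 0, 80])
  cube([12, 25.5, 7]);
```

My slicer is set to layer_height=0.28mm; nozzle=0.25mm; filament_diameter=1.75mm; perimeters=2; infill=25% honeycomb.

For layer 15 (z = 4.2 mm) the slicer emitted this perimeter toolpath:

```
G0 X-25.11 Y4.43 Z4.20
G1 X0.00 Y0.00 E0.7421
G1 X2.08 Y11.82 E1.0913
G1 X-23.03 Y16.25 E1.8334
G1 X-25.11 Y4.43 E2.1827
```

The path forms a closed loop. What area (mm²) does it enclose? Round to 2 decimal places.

306.01 mm²

Apply the shoelace formula to the sequence of (X, Y) vertices; enclosed area = 306.01 mm².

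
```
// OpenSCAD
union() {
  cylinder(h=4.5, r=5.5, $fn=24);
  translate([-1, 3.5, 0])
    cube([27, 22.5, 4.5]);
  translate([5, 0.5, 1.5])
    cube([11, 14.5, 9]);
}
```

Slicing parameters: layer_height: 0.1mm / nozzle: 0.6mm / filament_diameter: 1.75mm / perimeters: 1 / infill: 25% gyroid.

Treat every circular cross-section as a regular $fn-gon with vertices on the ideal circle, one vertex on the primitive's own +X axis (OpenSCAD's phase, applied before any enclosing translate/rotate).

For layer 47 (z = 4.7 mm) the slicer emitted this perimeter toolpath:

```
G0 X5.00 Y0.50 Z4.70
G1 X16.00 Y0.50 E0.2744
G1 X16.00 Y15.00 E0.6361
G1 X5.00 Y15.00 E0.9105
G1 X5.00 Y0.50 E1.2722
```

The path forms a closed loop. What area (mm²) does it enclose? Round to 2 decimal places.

159.50 mm²

Apply the shoelace formula to the sequence of (X, Y) vertices; enclosed area = 159.50 mm².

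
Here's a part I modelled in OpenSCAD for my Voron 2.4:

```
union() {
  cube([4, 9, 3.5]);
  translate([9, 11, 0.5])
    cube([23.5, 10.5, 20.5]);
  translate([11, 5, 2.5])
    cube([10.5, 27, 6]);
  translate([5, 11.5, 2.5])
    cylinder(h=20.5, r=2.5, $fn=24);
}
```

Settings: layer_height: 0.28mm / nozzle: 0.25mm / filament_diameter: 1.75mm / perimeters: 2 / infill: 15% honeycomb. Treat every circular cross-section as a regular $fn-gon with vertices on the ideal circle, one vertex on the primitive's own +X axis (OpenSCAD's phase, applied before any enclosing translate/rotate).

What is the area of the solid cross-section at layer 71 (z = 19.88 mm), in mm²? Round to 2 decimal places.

266.16 mm²

At z = 19.88 mm: the cube does not reach this height (z outside [0, 3.5]); the cube at (9, 11) is present — its section is the full 23.5×10.5 rectangle (area 246.75 mm²); the cube at (11, 5) is absent (z outside [2.5, 8.5]); the cylinder at (5, 11.5): section is a regular 24-gon, circumradius r=2.5 (area = (24/2)·2.500²·sin(360°/24) = 19.41 mm²); Merging all regions: the 2 present regions are separate (no shared area or edge), so areas and boundary lengths simply add and each stays a separate island — area = 266.16 mm². Overall, the cross-section has 2 separate islands. Net area = 266.16 mm².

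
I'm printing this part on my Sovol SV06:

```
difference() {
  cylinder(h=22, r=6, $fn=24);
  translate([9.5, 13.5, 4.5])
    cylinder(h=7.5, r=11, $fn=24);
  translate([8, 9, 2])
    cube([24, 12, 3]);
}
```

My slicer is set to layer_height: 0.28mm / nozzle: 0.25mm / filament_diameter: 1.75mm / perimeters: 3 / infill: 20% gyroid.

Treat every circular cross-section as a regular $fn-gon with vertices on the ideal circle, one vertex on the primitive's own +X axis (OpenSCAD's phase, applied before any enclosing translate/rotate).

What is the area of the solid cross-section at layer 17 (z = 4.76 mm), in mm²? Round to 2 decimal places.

At z = 4.76 mm: the cylinder: section is a regular 24-gon, circumradius r=6 (area = (24/2)·6.000²·sin(360°/24) = 111.81 mm²); the cylinder at (9.5, 13.5): section is a regular 24-gon, circumradius r=11 (area = (24/2)·11.000²·sin(360°/24) = 375.81 mm²); the cube at (8, 9) is present — its section is the full 24×12 rectangle (area 288.00 mm²); After the difference (first − rest): starting from the r=6 cylinder (111.81 mm²), the r=11 cylinder at (9.5, 13.5) partially overlaps it — only the 0.93 mm² overlap (of its 375.81 mm²) is removed, clipping the outline; the 24×12 cube at (8, 9) misses the remaining region (no effect) — area = 110.88 mm². Overall, the cross-section is a single solid region. Net area = 110.88 mm².

110.88 mm²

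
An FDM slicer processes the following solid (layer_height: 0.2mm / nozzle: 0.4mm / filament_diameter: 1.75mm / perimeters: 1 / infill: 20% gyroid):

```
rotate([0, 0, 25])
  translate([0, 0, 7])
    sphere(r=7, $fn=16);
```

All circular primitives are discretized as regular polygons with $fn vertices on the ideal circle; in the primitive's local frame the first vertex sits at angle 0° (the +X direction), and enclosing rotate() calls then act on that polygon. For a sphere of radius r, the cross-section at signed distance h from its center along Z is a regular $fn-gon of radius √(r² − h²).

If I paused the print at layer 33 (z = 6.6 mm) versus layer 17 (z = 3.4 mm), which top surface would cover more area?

layer 33 (z = 6.6 mm)

Layer 33 (z = 6.6): the r=7 sphere contributes a regular 16-gon of circumradius √(7²−0.4²) = 6.989 (area = (16/2)·6.989²·sin(360°/16) = 149.52 mm²); (rotated 25° about Z; rotation is an isometry so areas/perimeters/island counts are preserved). So its area = 149.52 mm². Layer 17 (z = 3.4): the sphere: section is a regular 16-gon, circumradius = √(r²−h²) = √(7²−3.6²) = 6.003 (area = (16/2)·6.003²·sin(360°/16) = 110.34 mm²); (whole slice rotated 25° about Z — lengths, areas and connectivity unchanged). So its area = 110.34 mm². Layer 33 is larger (149.52 vs 110.34 mm²).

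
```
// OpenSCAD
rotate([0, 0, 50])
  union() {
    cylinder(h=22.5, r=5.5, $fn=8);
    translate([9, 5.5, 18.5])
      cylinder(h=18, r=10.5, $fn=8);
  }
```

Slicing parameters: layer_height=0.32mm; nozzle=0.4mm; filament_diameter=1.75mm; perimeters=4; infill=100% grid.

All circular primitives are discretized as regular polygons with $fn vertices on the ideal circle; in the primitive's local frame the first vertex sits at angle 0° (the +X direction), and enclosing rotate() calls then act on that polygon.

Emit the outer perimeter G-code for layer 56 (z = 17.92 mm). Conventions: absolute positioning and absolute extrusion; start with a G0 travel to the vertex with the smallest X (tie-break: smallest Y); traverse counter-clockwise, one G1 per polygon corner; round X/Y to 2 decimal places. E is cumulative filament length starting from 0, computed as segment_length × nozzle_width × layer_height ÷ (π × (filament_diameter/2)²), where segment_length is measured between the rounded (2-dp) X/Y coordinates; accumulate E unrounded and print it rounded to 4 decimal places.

At z = 17.92 mm: the cylinder: section is a regular 8-gon, circumradius r=5.5; the cylinder at (9, 5.5) is not intersected at this z (z outside [18.5, 36.5]); Merging all regions: only the r=5.5 cylinder is present, so the union is just that shape — 1 connected region; (rotated 50° about Z; rotation is an isometry so areas/perimeters/island counts are preserved). The outline is a single polygon with 8 vertices. Extrusion per mm of travel: 0.4 × 0.32 / (π × 0.875²) = 0.053216. Accumulating E over each segment gives final E = 1.7924.

G0 X-5.48 Y-0.48 Z17.92
G1 X-3.54 Y-4.21 E0.2237
G1 X0.48 Y-5.48 E0.4481
G1 X4.21 Y-3.54 E0.6718
G1 X5.48 Y0.48 E0.8962
G1 X3.54 Y4.21 E1.1199
G1 X-0.48 Y5.48 E1.3443
G1 X-4.21 Y3.54 E1.5680
G1 X-5.48 Y-0.48 E1.7924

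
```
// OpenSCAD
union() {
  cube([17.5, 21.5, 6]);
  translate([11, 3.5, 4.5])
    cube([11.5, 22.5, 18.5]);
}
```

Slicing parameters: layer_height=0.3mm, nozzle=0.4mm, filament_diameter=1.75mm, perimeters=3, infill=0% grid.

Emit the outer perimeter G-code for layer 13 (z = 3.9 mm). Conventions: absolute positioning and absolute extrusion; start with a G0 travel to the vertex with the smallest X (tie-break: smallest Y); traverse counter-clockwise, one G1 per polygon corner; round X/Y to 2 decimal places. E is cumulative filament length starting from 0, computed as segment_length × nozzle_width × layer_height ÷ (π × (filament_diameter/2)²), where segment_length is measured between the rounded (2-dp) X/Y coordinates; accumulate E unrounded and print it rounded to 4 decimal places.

At z = 3.9 mm: the 17.5×21.5 cube contributes its full rectangle; the cube at (11, 3.5) is not intersected at this z (z outside [4.5, 23]); Combining (union): only the 17.5×21.5 cube is present, so the union is just that shape — 1 connected region. The outline is a single polygon with 4 vertices. Extrusion per mm of travel: 0.4 × 0.3 / (π × 0.875²) = 0.049890. Accumulating E over each segment gives final E = 3.8914.

G0 X0.00 Y0.00 Z3.90
G1 X17.50 Y0.00 E0.8731
G1 X17.50 Y21.50 E1.9457
G1 X0.00 Y21.50 E2.8188
G1 X0.00 Y0.00 E3.8914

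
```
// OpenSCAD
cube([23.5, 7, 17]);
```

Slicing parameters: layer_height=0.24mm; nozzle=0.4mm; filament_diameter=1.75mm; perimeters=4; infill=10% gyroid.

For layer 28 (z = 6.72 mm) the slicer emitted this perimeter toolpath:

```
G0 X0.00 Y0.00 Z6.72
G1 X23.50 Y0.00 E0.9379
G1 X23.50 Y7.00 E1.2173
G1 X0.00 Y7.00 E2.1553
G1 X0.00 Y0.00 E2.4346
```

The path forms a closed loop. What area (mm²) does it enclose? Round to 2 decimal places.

Apply the shoelace formula to the sequence of (X, Y) vertices; enclosed area = 164.50 mm².

164.50 mm²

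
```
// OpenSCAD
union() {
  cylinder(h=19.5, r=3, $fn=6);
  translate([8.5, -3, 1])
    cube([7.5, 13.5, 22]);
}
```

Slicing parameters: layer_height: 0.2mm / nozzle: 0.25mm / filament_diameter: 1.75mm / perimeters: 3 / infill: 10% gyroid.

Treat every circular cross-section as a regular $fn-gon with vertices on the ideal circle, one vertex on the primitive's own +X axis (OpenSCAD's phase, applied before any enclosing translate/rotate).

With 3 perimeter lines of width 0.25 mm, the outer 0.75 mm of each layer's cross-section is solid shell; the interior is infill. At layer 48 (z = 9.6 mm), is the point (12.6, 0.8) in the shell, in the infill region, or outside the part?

At z = 9.6 mm: the r=3 cylinder gives a regular 6-gon of circumradius 3 (constant along its height); the cube at (8.5, -3) is present — its section is the full 7.5×13.5 rectangle; Taking the union: the 2 present regions are separate (no shared area or edge), so areas and boundary lengths simply add and each stays a separate island — 2 connected regions. Overall, the cross-section has 2 separate islands. The nearest boundary edge runs (16.00, 10.50)→(16.00, -3.00); distance from the point to it = 3.40 mm. (Shell/infill is judged within the island containing the point — the largest one.) The point is inside the cross-section and 3.40 mm from the nearest boundary — more than the 0.75 mm shell width (3 × 0.25), so it's in the infill interior.

infill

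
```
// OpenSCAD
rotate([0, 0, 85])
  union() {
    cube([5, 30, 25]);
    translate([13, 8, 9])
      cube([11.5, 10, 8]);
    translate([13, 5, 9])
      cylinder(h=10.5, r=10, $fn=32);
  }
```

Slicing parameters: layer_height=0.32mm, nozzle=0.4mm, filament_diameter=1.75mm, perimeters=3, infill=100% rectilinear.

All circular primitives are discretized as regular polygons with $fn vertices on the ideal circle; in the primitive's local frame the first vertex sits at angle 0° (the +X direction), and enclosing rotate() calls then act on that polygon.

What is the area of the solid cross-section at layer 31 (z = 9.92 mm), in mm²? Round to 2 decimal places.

At z = 9.92 mm: the cube (footprint 5×30) is included at this height (area 150.00 mm²); the cube at (13, 8) is present — its section is the full 11.5×10 rectangle (area 115.00 mm²); the cylinder at (13, 5): section is a regular 32-gon, circumradius r=10 (area = (32/2)·10.000²·sin(360°/32) = 312.14 mm²); Combining (union): the regions partially overlap — summed areas 577.14 mm² minus the doubly-counted overlap 64.22 mm² gives 512.92 mm² — area = 512.92 mm²; (rotated 85° about Z; rotation is an isometry so areas/perimeters/island counts are preserved). Overall, the cross-section is a single solid region. Net area = 512.92 mm².

512.92 mm²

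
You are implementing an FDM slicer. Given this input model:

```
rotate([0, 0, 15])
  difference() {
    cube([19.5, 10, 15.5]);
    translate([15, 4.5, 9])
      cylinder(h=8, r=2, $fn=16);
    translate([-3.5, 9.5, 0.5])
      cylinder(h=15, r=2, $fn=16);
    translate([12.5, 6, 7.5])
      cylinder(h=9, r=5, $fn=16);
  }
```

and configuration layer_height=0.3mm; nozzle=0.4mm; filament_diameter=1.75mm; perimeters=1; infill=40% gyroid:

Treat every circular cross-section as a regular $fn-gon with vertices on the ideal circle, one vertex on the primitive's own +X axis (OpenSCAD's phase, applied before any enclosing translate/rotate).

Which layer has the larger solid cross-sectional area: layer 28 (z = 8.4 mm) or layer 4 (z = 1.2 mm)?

layer 4 (z = 1.2 mm)

Layer 28 (z = 8.4): the 19.5×10 cube contributes its full rectangle (area 195.00 mm²); the cylinder at (15, 4.5) is absent (z outside [9, 17]); the cylinder at (-3.5, 9.5): section is a regular 16-gon, circumradius r=2 (area = (16/2)·2.000²·sin(360°/16) = 12.25 mm²); the cylinder at (12.5, 6): section is a regular 16-gon, circumradius r=5 (area = (16/2)·5.000²·sin(360°/16) = 76.54 mm²); After the difference (first − rest): starting from the 19.5×10 cube (195.00 mm²), the r=2 cylinder at (-3.5, 9.5) misses the remaining region (no effect); the r=5 cylinder at (12.5, 6) partially overlaps it — only the 72.86 mm² overlap (of its 76.54 mm²) is removed, clipping the outline — area = 122.14 mm²; (rotated 15° about Z; rotation is an isometry so areas/perimeters/island counts are preserved). So its area = 122.14 mm². Layer 4 (z = 1.2): the cube is present — its section is the full 19.5×10 rectangle (area 195.00 mm²); the cylinder at (15, 4.5) is absent (z outside [9, 17]); the r=2 cylinder at (-3.5, 9.5) gives a regular 16-gon of circumradius 2 (constant along its height) (area = (16/2)·2.000²·sin(360°/16) = 12.25 mm²); the cylinder at (12.5, 6) is not intersected at this z (z outside [7.5, 16.5]); Subtracting the remaining from the first: starting from the 19.5×10 cube (195.00 mm²), the r=2 cylinder at (-3.5, 9.5) misses the remaining region (no effect) — area = 195.00 mm²; (whole slice rotated 15° about Z — lengths, areas and connectivity unchanged). So its area = 195.00 mm². Layer 4 is larger (195.00 vs 122.14 mm²).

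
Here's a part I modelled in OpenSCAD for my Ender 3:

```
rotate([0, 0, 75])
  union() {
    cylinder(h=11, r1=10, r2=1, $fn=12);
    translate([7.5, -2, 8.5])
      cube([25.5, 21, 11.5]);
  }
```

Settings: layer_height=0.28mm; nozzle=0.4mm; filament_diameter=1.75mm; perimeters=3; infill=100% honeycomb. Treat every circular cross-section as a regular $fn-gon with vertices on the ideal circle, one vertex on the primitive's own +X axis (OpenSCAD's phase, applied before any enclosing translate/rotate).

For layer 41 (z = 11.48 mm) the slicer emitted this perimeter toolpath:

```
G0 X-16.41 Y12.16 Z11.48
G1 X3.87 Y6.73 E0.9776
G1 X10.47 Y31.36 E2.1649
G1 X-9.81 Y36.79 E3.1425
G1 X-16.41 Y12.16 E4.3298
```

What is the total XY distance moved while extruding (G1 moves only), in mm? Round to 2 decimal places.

Sum the Euclidean lengths of each G1 segment: total = 92.99 mm.

92.99 mm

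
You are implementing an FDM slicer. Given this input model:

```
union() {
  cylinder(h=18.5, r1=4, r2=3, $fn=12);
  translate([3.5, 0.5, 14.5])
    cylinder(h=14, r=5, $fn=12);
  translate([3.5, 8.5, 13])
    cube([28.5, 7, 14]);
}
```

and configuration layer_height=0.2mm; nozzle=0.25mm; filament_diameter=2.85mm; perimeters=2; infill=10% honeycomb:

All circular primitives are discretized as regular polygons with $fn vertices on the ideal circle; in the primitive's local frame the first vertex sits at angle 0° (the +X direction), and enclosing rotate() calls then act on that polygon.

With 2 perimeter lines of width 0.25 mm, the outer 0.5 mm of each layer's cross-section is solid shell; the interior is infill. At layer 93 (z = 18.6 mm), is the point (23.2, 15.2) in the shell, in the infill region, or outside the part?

At z = 18.6 mm: the cone is absent (z outside [0, 18.5]); the cylinder at (3.5, 0.5): section is a regular 12-gon, circumradius r=5; the cube at (3.5, 8.5) (footprint 28.5×7) is included at this height; Merging all regions: the 2 present regions are separate (no shared area or edge), so areas and boundary lengths simply add and each stays a separate island — 2 connected regions. Overall, the cross-section has 2 separate islands. The nearest boundary edge runs (3.50, 15.50)→(32.00, 15.50); distance from the point to it = 0.30 mm. (Shell/infill is judged within the island containing the point — the largest one.) The point is inside the cross-section, 0.30 mm from the nearest boundary — within the 0.5 mm shell band (2 × 0.25).

shell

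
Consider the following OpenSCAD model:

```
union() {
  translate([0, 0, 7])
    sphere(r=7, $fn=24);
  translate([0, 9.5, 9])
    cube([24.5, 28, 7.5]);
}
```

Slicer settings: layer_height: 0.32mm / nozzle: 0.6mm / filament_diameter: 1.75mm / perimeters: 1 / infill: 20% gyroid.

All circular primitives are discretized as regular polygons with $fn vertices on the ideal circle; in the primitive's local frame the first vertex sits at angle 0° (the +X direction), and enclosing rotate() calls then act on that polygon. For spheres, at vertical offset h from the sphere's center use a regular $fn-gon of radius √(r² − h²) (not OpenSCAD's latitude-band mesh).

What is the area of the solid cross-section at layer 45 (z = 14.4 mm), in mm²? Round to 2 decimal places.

686.00 mm²

At z = 14.4 mm: the sphere does not reach this height (|z−center|=7.400 > r=7); the cube at (0, 9.5) (footprint 24.5×28) is included at this height (area 686.00 mm²); Merging all regions: only the 24.5×28 cube at (0, 9.5) is present, so the union is just that shape — area = 686.00 mm². Overall, the cross-section is a single solid region. Net area = 686.00 mm².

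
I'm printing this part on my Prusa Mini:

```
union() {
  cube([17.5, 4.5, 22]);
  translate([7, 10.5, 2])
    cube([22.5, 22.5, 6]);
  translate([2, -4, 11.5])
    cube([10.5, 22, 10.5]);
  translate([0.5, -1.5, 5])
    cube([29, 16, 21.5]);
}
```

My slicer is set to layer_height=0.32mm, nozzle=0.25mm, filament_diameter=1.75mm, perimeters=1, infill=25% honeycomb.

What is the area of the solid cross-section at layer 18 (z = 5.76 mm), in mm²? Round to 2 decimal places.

At z = 5.76 mm: the 17.5×4.5 cube contributes its full rectangle (area 78.75 mm²); the cube at (7, 10.5) is present — its section is the full 22.5×22.5 rectangle (area 506.25 mm²); the cube at (2, -4) is absent (z outside [11.5, 22]); the cube at (0.5, -1.5) is present — its section is the full 29×16 rectangle (area 464.00 mm²); Taking the union: the regions partially overlap — summed areas 1049.00 mm² minus the doubly-counted overlap 166.50 mm² gives 882.50 mm² — area = 882.50 mm². Overall, the cross-section is a single solid region. Net area = 882.50 mm².

882.50 mm²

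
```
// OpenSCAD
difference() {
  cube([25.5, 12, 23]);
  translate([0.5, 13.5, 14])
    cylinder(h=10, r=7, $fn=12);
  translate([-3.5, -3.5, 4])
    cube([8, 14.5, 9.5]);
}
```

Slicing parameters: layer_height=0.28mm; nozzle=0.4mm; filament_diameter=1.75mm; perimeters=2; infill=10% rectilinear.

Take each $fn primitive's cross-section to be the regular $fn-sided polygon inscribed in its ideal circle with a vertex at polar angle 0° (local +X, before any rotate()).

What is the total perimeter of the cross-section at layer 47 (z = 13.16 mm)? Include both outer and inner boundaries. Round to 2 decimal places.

75.00 mm

At z = 13.16 mm: the cube (footprint 25.5×12) is included at this height (perimeter 75.00 mm); the cylinder at (0.5, 13.5) is not intersected at this z (z outside [14, 24]); the cube at (-3.5, -3.5) is present — its section is the full 8×14.5 rectangle (perimeter 45.00 mm); Subtracting the remaining from the first: starting from the 25.5×12 cube, the 8×14.5 cube at (-3.5, -3.5) partially overlaps it — only the 49.50 mm² overlap (of its 116.00 mm²) is removed, clipping the outline — boundary = 75.00 mm. Overall, the cross-section is a single solid region. Total boundary length (outer) = 75.00 mm.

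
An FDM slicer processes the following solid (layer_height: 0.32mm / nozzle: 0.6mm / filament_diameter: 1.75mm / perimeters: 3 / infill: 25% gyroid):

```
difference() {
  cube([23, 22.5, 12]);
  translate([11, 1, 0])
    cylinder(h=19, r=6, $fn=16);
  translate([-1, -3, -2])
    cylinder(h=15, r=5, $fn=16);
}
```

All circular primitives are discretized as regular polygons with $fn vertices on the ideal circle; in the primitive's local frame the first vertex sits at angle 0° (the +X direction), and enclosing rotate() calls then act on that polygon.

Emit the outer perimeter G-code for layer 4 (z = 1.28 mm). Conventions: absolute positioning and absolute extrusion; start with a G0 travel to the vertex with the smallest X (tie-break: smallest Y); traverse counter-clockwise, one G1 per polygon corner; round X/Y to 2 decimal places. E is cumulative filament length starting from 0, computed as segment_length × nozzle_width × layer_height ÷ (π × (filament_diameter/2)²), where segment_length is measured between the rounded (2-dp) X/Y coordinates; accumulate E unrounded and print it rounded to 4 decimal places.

At z = 1.28 mm: the cube (footprint 23×22.5) is included at this height; the r=6 cylinder at (11, 1) contributes a regular 16-gon of circumradius 6; the r=5 cylinder at (-1, -3) contributes a regular 16-gon of circumradius 5; Subtracting the remaining from the first: starting from the 23×22.5 cube, the r=6 cylinder at (11, 1) partially overlaps it — only the 66.91 mm² overlap (of its 110.21 mm²) is removed, clipping the outline; the r=5 cylinder at (-1, -3) partially overlaps it — only the 3.41 mm² overlap (of its 76.54 mm²) is removed, clipping the outline — 1 connected region. The outline is a single polygon with 18 vertices. Extrusion per mm of travel: 0.6 × 0.32 / (π × 0.875²) = 0.079824. Accumulating E over each segment gives final E = 7.9026.

G0 X0.00 Y1.80 Z1.28
G1 X0.91 Y1.62 E0.0740
G1 X2.54 Y0.54 E0.2301
G1 X2.89 Y0.00 E0.2815
G1 X5.20 Y0.00 E0.4659
G1 X5.00 Y1.00 E0.5473
G1 X5.46 Y3.30 E0.7345
G1 X6.76 Y5.24 E0.9209
G1 X8.70 Y6.54 E1.1074
G1 X11.00 Y7.00 E1.2946
G1 X13.30 Y6.54 E1.4818
G1 X15.24 Y5.24 E1.6682
G1 X16.54 Y3.30 E1.8546
G1 X17.00 Y1.00 E2.0419
G1 X16.80 Y0.00 E2.1233
G1 X23.00 Y0.00 E2.6182
G1 X23.00 Y22.50 E4.4142
G1 X0.00 Y22.50 E6.2502
G1 X0.00 Y1.80 E7.9026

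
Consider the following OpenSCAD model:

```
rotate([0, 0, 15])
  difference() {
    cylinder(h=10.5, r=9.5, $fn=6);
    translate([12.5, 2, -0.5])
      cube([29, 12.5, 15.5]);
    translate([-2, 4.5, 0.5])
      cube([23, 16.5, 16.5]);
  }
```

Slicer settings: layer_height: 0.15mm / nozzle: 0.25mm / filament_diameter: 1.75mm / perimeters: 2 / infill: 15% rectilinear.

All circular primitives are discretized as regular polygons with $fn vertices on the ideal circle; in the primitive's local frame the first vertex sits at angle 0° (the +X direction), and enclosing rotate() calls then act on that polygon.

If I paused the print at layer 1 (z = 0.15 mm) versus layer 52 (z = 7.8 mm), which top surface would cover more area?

Layer 1 (z = 0.15): the r=9.5 cylinder contributes a regular 6-gon of circumradius 9.5 (area = (6/2)·9.500²·sin(360°/6) = 234.48 mm²); the cube at (12.5, 2) is present — its section is the full 29×12.5 rectangle (area 362.50 mm²); the cube at (-2, 4.5) is not intersected at this z (z outside [0.5, 17]); After the difference (first − rest): starting from the r=9.5 cylinder (234.48 mm²), the 29×12.5 cube at (12.5, 2) misses the remaining region (no effect) — area = 234.48 mm²; (rotated 15° about Z; rotation is an isometry so areas/perimeters/island counts are preserved). So its area = 234.48 mm². Layer 52 (z = 7.8): the cylinder: section is a regular 6-gon, circumradius r=9.5 (area = (6/2)·9.500²·sin(360°/6) = 234.48 mm²); the cube at (12.5, 2) is present — its section is the full 29×12.5 rectangle (area 362.50 mm²); the 23×16.5 cube at (-2, 4.5) contributes its full rectangle (area 379.50 mm²); Taking the first minus the rest: starting from the r=9.5 cylinder (234.48 mm²), the 29×12.5 cube at (12.5, 2) misses the remaining region (no effect); the 23×16.5 cube at (-2, 4.5) partially overlaps it — only the 29.17 mm² overlap (of its 379.50 mm²) is removed, clipping the outline — area = 205.31 mm²; (whole slice rotated 15° about Z — lengths, areas and connectivity unchanged). So its area = 205.31 mm². Layer 1 is larger (234.48 vs 205.31 mm²).

layer 1 (z = 0.15 mm)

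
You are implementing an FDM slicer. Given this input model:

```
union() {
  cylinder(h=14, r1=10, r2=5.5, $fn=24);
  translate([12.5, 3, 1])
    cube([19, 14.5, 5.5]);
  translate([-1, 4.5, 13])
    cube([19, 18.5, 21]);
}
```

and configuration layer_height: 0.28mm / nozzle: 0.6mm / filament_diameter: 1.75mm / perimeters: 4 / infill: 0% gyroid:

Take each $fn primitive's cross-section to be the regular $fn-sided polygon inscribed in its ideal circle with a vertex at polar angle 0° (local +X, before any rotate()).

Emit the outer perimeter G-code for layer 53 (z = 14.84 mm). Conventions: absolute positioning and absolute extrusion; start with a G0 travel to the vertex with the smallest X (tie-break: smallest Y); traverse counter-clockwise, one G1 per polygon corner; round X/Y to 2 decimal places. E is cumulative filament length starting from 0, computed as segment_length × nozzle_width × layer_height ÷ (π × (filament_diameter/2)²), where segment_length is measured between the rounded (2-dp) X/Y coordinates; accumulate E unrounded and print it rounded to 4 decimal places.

G0 X-1.00 Y4.50 Z14.84
G1 X18.00 Y4.50 E1.3271
G1 X18.00 Y23.00 E2.6192
G1 X-1.00 Y23.00 E3.9463
G1 X-1.00 Y4.50 E5.2385

At z = 14.84 mm: the cone is not intersected at this z (z outside [0, 14]); the cube at (12.5, 3) is absent (z outside [1, 6.5]); the cube at (-1, 4.5) is present — its section is the full 19×18.5 rectangle; Merging all regions: only the 19×18.5 cube at (-1, 4.5) is present, so the union is just that shape — 1 connected region. The outline is a single polygon with 4 vertices. Extrusion per mm of travel: 0.6 × 0.28 / (π × 0.875²) = 0.069846. Accumulating E over each segment gives final E = 5.2385.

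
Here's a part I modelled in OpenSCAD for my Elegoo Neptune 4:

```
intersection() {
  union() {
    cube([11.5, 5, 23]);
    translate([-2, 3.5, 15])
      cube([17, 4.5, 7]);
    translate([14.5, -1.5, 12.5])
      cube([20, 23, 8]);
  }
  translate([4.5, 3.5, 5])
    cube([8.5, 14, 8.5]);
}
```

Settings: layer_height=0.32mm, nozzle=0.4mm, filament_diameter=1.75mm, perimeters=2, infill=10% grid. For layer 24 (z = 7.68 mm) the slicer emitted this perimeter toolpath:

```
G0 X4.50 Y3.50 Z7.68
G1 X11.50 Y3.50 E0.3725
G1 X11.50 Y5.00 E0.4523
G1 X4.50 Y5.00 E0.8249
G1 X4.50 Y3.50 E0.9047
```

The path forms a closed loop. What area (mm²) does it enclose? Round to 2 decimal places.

10.50 mm²

Apply the shoelace formula to the sequence of (X, Y) vertices; enclosed area = 10.50 mm².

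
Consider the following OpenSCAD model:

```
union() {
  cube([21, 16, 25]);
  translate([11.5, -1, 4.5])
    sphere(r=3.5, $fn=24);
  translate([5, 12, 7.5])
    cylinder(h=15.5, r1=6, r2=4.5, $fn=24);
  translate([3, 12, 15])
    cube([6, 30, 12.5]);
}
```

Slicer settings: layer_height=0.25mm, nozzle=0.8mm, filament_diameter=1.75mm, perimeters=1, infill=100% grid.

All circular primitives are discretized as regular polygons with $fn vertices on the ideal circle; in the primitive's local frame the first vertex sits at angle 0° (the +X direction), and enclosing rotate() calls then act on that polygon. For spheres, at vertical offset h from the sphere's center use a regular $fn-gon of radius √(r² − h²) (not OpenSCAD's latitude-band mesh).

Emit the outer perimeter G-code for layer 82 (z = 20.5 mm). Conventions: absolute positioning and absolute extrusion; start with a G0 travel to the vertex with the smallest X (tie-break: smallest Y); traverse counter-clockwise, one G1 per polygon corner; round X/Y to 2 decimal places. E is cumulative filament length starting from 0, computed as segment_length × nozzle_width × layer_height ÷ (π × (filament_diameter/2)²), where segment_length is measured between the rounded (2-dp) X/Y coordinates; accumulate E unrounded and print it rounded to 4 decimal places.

At z = 20.5 mm: the cube is present — its section is the full 21×16 rectangle; the sphere at (11.5, -1) is absent (|z−center|=16.000 > r=3.5); the cone at (5, 12) (r1=6→r2=4.5) has section circumradius 4.742 here — a regular 24-gon; the cube at (3, 12) (footprint 6×30) is included at this height; Taking the union: the regions partially overlap (shared area 93.76 mm²), so overlapping operands fuse into one piece — 1 connected region. The outline is a single polygon with 10 vertices. Extrusion per mm of travel: 0.8 × 0.25 / (π × 0.875²) = 0.083150. Accumulating E over each segment gives final E = 10.4609.

G0 X0.00 Y0.00 Z20.50
G1 X21.00 Y0.00 E1.7462
G1 X21.00 Y16.00 E3.0766
G1 X9.00 Y16.00 E4.0744
G1 X9.00 Y42.00 E6.2363
G1 X3.00 Y42.00 E6.7352
G1 X3.00 Y16.26 E8.8755
G1 X2.63 Y16.11 E8.9087
G1 X2.49 Y16.00 E8.9235
G1 X0.00 Y16.00 E9.1305
G1 X0.00 Y0.00 E10.4609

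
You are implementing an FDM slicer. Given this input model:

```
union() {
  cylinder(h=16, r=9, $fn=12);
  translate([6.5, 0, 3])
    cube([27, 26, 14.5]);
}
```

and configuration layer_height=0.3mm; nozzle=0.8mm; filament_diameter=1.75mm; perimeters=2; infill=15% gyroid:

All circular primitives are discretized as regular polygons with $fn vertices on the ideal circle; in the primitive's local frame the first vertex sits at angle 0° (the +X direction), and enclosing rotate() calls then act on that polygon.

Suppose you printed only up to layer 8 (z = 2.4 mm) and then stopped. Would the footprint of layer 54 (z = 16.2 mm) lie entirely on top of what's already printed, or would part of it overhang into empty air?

part overhangs

Compare the two slices. At z = 2.4: the cylinder: section is a regular 12-gon, circumradius r=9 (area = (12/2)·9.000²·sin(360°/12) = 243.00 mm²); the cube at (6.5, 0) is not intersected at this z (z outside [3, 17.5]); Taking the union: only the r=9 cylinder is present, so the union is just that shape — area = 243.00 mm². At z = 16.2: the cylinder is absent (z outside [0, 16]); the cube at (6.5, 0) is present — its section is the full 27×26 rectangle (area 702.00 mm²); Taking the union: only the 27×26 cube at (6.5, 0) is present, so the union is just that shape — area = 702.00 mm². Checking containment: at z = 16.2 the cross-section extends beyond the z = 2.4 cross-section by about 692.63 mm².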